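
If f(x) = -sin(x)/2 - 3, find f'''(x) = cos(x)/2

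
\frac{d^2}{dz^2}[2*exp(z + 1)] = 2*exp(z + 1)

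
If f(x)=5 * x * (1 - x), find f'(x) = 5 - 10*x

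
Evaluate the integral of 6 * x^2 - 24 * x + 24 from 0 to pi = 2*(-2 + pi)^3 + 16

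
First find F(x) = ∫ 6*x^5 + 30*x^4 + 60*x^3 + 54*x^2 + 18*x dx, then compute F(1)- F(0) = 49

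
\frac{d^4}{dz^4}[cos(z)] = cos(z)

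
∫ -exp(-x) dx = exp(-x) + C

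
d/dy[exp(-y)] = -exp(-y)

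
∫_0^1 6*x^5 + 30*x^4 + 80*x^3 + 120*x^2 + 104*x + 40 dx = 159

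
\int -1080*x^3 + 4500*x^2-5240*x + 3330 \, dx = -270*x^4 + 1500*x^3 - 2620*x^2 + 3330*x + C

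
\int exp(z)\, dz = exp(z) + C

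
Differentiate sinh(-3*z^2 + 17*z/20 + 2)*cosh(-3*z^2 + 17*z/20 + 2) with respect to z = -6*z*sinh(-3*z^2 + 17*z/20 + 2)^2 - 6*z*cosh(-3*z^2 + 17*z/20 + 2)^2 + 17*sinh(-3*z^2 + 17*z/20 + 2)^2/20 + 17*cosh(-3*z^2 + 17*z/20 + 2)^2/20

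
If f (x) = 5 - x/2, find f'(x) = -1/2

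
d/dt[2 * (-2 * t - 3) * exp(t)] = -4*t*exp(t) - 10*exp(t)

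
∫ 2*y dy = y^2 + C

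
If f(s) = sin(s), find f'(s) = cos(s)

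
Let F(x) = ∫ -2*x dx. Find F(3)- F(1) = -8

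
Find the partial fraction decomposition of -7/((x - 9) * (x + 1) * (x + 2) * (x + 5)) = 1/(24*(x + 5)) - 7/(33*(x + 2)) + 7/(40*(x + 1)) - 1/(220*(x - 9))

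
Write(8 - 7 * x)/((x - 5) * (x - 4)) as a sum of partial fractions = 20/(x - 4) - 27/(x - 5)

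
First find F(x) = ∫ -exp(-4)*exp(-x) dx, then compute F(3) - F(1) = -exp(-5) + exp(-7)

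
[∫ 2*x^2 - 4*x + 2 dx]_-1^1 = 16/3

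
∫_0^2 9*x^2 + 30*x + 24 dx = 132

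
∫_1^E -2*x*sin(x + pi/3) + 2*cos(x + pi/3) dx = 2*E*cos(pi/3 + E) - 2*cos(1 + pi/3)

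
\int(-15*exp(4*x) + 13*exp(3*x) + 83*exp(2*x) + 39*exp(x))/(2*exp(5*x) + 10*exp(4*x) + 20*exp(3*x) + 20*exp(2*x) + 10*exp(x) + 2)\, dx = (48*exp(4*x) + 207*exp(3*x) + 304*exp(2*x) + 175*exp(x) + 34)/(2*(exp(4*x) + 4*exp(3*x) + 6*exp(2*x) + 4*exp(x) + 1)) + C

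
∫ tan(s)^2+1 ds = tan(s) + C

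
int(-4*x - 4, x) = -2*x^2 - 4*x + C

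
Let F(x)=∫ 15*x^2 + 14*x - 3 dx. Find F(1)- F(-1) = 4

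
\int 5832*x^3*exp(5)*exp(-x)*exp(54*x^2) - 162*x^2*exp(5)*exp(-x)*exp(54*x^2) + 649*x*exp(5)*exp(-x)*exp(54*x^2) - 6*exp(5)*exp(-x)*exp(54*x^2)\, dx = (54*x^2 - x + 5)*exp(54*x^2 - x + 5) + C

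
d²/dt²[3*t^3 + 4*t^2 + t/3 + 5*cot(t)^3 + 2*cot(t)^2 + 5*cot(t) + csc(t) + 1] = 18*t + 12 + 40/tan(t) + 16/tan(t)^2 + 100/tan(t)^3 + 12/tan(t)^4 + 60/tan(t)^5 - 1/sin(t) + 2/sin(t)^3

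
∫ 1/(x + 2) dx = log(x + 2) + C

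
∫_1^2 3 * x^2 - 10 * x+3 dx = -5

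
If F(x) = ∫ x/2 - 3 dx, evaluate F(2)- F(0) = -5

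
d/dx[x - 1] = 1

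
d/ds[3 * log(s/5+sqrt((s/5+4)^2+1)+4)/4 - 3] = (3*s + 3*sqrt(s^2 + 40*s + 425) + 60)/(4*s^2 + 4*s*sqrt(s^2 + 40*s + 425) + 160*s + 80*sqrt(s^2 + 40*s + 425) + 1700)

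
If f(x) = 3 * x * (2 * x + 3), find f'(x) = 12*x + 9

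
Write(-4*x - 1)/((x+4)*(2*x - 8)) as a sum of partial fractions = -15/(16*(x + 4)) - 17/(16*(x - 4))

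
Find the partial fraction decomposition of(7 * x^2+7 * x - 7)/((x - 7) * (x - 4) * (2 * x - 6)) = 77/(8*(x - 3)) - 133/(6*(x - 4)) + 385/(24*(x - 7))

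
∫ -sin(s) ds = cos(s) + C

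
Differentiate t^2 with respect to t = 2*t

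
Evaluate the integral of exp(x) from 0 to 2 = -1 + exp(2)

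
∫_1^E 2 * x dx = -1 + exp(2)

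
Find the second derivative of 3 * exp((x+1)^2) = 12*x^2*exp(x^2 + 2*x + 1) + 24*x*exp(x^2 + 2*x + 1) + 18*exp(x^2 + 2*x + 1)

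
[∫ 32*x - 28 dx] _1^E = -4*E + 3 + (-3 + 4*E)^2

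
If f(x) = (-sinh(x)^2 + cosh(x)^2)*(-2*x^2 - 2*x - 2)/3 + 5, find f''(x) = -4/3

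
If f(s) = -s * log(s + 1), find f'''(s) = (s + 3)/(s^3 + 3*s^2 + 3*s + 1)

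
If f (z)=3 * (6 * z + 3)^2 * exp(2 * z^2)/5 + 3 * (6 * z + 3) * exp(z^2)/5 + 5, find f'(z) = 432*z^3*exp(2*z^2)/5 + 432*z^2*exp(2*z^2)/5 + 36*z^2*exp(z^2)/5 + 324*z*exp(2*z^2)/5 + 18*z*exp(z^2)/5 + 108*exp(2*z^2)/5 + 18*exp(z^2)/5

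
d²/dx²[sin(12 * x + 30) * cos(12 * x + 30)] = -288*sin(24*x + 60)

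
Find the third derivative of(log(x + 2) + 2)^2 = (4*log(x + 2) + 2)/(x^3 + 6*x^2 + 12*x + 8)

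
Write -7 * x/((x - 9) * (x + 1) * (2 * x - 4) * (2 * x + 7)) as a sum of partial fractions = -98/(1375*(2*x + 7)) + 7/(300*(x + 1)) + 1/(33*(x - 2)) - 9/(500*(x - 9))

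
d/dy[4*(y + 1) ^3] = 12*y^2 + 24*y + 12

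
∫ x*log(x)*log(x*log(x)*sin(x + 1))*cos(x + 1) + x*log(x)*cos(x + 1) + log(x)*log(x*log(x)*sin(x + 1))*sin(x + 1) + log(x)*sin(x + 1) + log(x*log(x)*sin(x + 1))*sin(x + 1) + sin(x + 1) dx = x*log(x)*log(x*log(x)*sin(x + 1))*sin(x + 1) + C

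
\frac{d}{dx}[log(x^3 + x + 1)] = (3*x^2 + 1)/(x^3 + x + 1)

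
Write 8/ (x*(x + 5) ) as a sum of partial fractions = -8/(5*(x + 5)) + 8/(5*x)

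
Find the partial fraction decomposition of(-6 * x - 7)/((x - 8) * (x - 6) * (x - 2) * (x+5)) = -23/(1001*(x + 5)) - 19/(168*(x - 2)) + 43/(88*(x - 6)) - 55/(156*(x - 8))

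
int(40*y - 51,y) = 20*y^2 - 51*y + C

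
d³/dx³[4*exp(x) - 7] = 4*exp(x)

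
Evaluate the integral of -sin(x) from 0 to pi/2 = -1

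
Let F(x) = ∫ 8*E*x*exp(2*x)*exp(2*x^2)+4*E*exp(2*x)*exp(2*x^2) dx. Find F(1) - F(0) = -2*E + 2*exp(5)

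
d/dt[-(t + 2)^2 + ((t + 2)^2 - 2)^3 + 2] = 6*t^5 + 60*t^4 + 216*t^3 + 336*t^2 + 214*t + 44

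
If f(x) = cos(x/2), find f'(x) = -sin(x/2)/2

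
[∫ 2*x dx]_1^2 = 3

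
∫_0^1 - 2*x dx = -1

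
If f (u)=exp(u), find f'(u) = exp(u)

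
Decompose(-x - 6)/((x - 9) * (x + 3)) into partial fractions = 1/(4*(x + 3)) - 5/(4*(x - 9))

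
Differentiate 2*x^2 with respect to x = 4*x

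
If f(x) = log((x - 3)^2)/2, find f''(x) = -1/(x^2 - 6*x + 9)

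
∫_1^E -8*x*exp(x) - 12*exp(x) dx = 2*(-4*E - 2)*exp(E) + 12*E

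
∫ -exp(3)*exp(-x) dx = exp(3 - x) + C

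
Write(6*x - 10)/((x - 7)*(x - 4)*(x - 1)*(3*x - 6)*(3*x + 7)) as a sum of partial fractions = -81/(8645*(3*x + 7)) + 1/(135*(x - 1)) + 1/(195*(x - 2)) - 7/(513*(x - 4)) + 4/(945*(x - 7))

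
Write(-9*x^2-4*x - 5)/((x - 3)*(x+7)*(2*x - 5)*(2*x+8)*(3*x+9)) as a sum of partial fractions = 10/(143*(2*x - 5)) - 11/(360*(x + 7)) + 19/(234*(x + 4)) - 37/(792*(x + 3)) - 7/(180*(x - 3))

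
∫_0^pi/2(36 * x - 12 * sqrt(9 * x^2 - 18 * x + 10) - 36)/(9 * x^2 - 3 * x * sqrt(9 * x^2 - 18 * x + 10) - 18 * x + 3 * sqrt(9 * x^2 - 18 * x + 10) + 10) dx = -4*log(3 + sqrt(10)) + 4*log(-3*pi/2 + sqrt(1 + (3 - 3*pi/2)^2) + 3)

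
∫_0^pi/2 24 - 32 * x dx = -4*pi - (4 - 2*pi)^2 + 16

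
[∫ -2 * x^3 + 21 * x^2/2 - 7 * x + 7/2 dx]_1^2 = 10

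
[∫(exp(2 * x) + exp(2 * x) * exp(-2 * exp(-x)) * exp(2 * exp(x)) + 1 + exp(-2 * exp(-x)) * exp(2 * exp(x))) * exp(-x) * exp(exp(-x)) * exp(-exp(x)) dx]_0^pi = -exp(-exp(pi) + exp(-pi)) + exp(-exp(-pi) + exp(pi))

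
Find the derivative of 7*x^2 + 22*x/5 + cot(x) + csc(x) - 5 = 14*x - cot(x)^2 - cot(x)*csc(x) + 17/5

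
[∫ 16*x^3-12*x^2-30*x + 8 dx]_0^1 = -7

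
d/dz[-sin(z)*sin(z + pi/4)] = -sin(2*z + pi/4)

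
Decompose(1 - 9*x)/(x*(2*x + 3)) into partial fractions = -29/(3*(2*x + 3)) + 1/(3*x)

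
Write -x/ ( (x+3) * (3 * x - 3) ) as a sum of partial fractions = -1/(4*(x + 3)) - 1/(12*(x - 1))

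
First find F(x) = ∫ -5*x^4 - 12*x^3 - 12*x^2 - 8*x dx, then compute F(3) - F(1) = -618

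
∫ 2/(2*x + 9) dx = log(2*x/3 + 3) + C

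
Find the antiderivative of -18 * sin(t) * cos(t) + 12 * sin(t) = (3*cos(t) - 2)^2 + C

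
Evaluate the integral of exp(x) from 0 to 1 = -1 + E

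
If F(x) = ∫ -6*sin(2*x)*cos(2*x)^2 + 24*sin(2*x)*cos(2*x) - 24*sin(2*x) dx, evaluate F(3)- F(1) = (-2 + cos(6))^3 - (-2 + cos(2))^3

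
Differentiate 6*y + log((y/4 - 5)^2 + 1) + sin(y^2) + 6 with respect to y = (2*y^3*cos(y^2) - 80*y^2*cos(y^2) + 6*y^2 + 832*y*cos(y^2) - 238*y + 2456)/(y^2 - 40*y + 416)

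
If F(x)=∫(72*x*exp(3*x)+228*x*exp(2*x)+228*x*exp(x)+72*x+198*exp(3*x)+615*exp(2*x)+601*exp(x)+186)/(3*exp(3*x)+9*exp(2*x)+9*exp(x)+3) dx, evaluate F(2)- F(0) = 7*exp(2)/(1 + exp(2)) + 845/12 + (exp(2)/(1 + exp(2)) + 17)^2/3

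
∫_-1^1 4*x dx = 0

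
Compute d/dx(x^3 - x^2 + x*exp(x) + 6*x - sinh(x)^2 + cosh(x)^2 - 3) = 3*x^2 + x*exp(x) - 2*x + exp(x) + 6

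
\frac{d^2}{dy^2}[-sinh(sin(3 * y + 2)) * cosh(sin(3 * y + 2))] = 9*sin(3*y + 2)*cosh(2*sin(3*y + 2)) - 18*cos(3*y + 2)^2*sinh(2*sin(3*y + 2))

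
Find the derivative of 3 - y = -1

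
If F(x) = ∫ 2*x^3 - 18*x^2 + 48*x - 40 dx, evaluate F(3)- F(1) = -4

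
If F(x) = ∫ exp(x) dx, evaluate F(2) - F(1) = -E + exp(2)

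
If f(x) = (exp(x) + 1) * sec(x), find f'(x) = exp(x)*tan(x)*sec(x) + exp(x)*sec(x) + tan(x)*sec(x)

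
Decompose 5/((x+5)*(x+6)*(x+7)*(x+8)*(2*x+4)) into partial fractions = 5/(72*(x + 8)) - 1/(4*(x + 7)) + 5/(16*(x + 6)) - 5/(36*(x + 5)) + 1/(144*(x + 2))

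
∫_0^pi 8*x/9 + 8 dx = -36 + (2*pi/3 + 6)^2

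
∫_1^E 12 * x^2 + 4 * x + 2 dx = -8 + 2*E + 2*exp(2) + 4*exp(3)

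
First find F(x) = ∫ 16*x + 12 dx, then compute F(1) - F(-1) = 24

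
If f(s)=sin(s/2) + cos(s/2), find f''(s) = -sin(s/2)/4 - cos(s/2)/4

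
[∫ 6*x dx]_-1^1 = 0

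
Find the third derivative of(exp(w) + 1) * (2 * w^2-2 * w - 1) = 2*w^2*exp(w) + 10*w*exp(w) + 5*exp(w)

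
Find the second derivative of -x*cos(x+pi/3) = x*cos(x + pi/3) + 2*sin(x + pi/3)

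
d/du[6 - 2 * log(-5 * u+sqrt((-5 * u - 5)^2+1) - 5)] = (-50*u + 10*sqrt(25*u^2 + 50*u + 26) - 50)/(25*u^2 - 5*u*sqrt(25*u^2 + 50*u + 26) + 50*u - 5*sqrt(25*u^2 + 50*u + 26) + 26)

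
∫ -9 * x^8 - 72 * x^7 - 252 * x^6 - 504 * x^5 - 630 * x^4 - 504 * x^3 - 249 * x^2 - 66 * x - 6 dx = -x^9 - 9*x^8 - 36*x^7 - 84*x^6 - 126*x^5 - 126*x^4 - 83*x^3 - 33*x^2 - 6*x + C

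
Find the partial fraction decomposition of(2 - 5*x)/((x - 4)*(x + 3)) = -17/(7*(x + 3)) - 18/(7*(x - 4))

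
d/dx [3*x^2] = 6*x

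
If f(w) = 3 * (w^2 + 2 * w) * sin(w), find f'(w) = 3*w^2*cos(w) + 6*w*sin(w) + 6*w*cos(w) + 6*sin(w)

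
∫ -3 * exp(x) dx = -3*exp(x) + C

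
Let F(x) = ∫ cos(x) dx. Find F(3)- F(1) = -sin(1) + sin(3)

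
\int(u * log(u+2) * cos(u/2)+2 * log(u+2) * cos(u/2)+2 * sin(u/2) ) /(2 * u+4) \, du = log(u + 2)*sin(u/2) + C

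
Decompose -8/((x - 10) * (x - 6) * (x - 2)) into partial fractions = -1/(4*(x - 2)) + 1/(2*(x - 6)) - 1/(4*(x - 10))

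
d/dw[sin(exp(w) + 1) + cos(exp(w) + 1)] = sqrt(2)*exp(w)*cos(exp(w) + pi/4 + 1)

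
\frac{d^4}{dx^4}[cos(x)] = cos(x)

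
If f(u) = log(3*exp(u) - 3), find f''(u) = -exp(u)/(exp(2*u) - 2*exp(u) + 1)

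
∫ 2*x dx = x^2 + C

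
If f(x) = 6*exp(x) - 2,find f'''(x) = 6*exp(x)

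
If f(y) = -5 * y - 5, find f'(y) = -5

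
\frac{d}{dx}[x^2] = 2*x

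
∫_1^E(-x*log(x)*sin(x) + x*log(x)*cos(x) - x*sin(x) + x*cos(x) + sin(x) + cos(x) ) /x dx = 2*cos(E) - sin(1) - cos(1) + 2*sin(E)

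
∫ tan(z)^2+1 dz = tan(z) + C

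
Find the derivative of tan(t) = cos(t)^(-2)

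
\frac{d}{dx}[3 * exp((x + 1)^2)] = 6*x*exp(x^2 + 2*x + 1) + 6*exp(x^2 + 2*x + 1)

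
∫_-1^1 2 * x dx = 0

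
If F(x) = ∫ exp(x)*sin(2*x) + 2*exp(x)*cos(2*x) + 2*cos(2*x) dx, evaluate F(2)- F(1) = (1 + exp(2))*sin(4) - (1 + E)*sin(2)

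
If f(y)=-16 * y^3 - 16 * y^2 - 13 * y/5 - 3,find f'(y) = -48*y^2 - 32*y - 13/5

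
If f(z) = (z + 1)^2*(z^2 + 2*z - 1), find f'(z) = 4*z^3 + 12*z^2 + 8*z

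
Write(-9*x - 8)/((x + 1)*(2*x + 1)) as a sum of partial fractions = -7/(2*x + 1) - 1/(x + 1)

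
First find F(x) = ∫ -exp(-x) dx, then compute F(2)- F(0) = -1 + exp(-2)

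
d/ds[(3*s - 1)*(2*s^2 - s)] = 18*s^2 - 10*s + 1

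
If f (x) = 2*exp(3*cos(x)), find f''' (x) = 6*(-9*sin(x)^2 + 9*cos(x) + 1)*exp(3*cos(x))*sin(x)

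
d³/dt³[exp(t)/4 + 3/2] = exp(t)/4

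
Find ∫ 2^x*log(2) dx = 2^x + C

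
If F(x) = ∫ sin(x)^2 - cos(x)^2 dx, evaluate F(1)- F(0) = -sin(2)/2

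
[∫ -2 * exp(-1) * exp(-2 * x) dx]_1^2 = -exp(-3) + exp(-5)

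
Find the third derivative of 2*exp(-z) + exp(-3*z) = (-2*exp(2*z) - 27)*exp(-3*z)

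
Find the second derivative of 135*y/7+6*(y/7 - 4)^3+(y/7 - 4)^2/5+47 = 36*y/343 - 718/245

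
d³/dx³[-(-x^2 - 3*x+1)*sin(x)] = -x^2*cos(x) - 6*x*sin(x) - 3*x*cos(x) - 9*sin(x) + 7*cos(x)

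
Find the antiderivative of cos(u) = sin(u) + C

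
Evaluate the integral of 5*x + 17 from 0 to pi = -12 + (4 + 5*pi)*(pi/2 + 3)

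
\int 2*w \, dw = w^2 + C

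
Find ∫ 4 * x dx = 2*x^2 + C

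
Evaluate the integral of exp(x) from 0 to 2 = -1 + exp(2)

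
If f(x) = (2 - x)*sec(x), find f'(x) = -x*tan(x)*sec(x) + 2*tan(x)*sec(x) - sec(x)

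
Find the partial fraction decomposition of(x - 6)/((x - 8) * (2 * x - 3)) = 9/(13*(2*x - 3)) + 2/(13*(x - 8))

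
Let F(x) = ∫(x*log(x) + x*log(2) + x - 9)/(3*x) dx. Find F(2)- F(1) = -2*log(2)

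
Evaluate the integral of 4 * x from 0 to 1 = 2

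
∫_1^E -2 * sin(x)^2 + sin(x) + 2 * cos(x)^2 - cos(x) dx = -sin(2) + sin(2*E) - sqrt(2)*sin(pi/4 + E) + sqrt(2)*sin(pi/4 + 1)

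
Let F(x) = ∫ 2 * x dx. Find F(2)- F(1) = 3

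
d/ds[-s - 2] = -1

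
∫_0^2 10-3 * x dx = 14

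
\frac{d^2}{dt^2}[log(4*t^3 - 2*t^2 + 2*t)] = (-12*t^4 + 8*t^3 - 2*t^2 + 2*t - 1)/(4*t^6 - 4*t^5 + 5*t^4 - 2*t^3 + t^2)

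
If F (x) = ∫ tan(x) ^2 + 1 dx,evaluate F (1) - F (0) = tan(1)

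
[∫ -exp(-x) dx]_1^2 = -exp(-1) + exp(-2)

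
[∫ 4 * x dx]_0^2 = 8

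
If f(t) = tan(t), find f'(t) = cos(t)^(-2)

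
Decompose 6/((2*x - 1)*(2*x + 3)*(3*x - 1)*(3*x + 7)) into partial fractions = -27/(340*(3*x + 7)) - 27/(44*(3*x - 1)) + 6/(55*(2*x + 3)) + 6/(17*(2*x - 1))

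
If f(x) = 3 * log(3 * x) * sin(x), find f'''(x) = 3*(-x^3*log(x)*cos(x) - x^3*log(3)*cos(x) - 3*x^2*sin(x) - 3*x*cos(x) + 2*sin(x))/x^3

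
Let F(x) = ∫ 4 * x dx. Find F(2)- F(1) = 6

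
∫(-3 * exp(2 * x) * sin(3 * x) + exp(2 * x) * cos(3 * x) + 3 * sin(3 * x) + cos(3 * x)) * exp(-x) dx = 2*cos(3*x)*sinh(x) + C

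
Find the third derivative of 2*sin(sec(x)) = 2*(3*sin(1/cos(x))/cos(x) - 6*sin(1/cos(x))/cos(x)^3 - cos(1/cos(x)) + 7*cos(1/cos(x))/cos(x)^2 - cos(1/cos(x))/cos(x)^4)*sin(x)/cos(x)^2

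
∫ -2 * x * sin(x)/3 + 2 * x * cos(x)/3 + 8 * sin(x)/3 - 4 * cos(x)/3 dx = 2*sqrt(2)*(x - 3)*sin(x + pi/4)/3 + C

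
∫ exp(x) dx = exp(x) + C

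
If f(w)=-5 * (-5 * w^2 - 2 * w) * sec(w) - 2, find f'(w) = 5*(5*w^2*sin(w)/cos(w) + 2*w*sin(w)/cos(w) + 10*w + 2)/cos(w)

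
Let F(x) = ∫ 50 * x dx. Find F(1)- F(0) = 25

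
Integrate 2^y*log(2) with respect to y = 2^y + C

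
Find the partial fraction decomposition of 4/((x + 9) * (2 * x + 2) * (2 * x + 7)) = -8/(55*(2*x + 7)) + 1/(44*(x + 9)) + 1/(20*(x + 1))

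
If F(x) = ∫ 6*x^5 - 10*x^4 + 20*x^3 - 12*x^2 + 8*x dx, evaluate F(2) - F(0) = 64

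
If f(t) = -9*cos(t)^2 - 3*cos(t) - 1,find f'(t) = 3*(6*cos(t) + 1)*sin(t)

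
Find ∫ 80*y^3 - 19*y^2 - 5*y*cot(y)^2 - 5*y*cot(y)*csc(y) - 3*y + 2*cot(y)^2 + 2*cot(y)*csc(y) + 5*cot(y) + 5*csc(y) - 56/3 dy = (5*y - 2)*(12*y^3 + y^2 + y + 3*cot(y) + 3*csc(y) - 12)/3 + C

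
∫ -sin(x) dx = cos(x) + C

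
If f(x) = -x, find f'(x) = -1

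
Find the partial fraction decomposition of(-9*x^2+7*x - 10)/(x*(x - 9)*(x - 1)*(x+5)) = 9/(14*(x + 5)) + 1/(4*(x - 1)) - 169/(252*(x - 9)) - 2/(9*x)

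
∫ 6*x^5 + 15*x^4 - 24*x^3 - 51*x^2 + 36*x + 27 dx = x^6 + 3*x^5 - 6*x^4 - 17*x^3 + 18*x^2 + 27*x + C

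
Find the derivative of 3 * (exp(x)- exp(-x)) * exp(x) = 6*exp(2*x)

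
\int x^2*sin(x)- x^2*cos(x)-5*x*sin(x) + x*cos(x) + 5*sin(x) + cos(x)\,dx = -sqrt(2)*(x^2 - 3*x + 2)*sin(x + pi/4) + C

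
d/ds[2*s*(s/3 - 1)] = 4*s/3 - 2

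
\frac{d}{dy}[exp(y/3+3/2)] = exp(y/3 + 3/2)/3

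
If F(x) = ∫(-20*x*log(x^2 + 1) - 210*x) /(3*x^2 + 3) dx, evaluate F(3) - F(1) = -35*log(10) - 5*log(10)^2/3 + 5*log(2)^2/3 + 35*log(2)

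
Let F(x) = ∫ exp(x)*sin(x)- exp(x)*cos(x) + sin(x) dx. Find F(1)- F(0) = (-E - 1)*cos(1) + 2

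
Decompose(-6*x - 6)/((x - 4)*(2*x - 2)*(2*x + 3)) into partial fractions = 6/(55*(2*x + 3)) + 2/(5*(x - 1)) - 5/(11*(x - 4))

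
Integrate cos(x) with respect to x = sin(x) + C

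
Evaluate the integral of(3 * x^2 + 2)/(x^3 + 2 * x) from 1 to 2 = -log(9) + log(36)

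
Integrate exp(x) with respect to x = exp(x) + C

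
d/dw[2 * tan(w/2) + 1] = cos(w/2)^(-2)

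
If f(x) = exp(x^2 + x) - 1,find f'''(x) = 8*x^3*exp(x^2 + x) + 12*x^2*exp(x^2 + x) + 18*x*exp(x^2 + x) + 7*exp(x^2 + x)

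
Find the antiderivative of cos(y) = sin(y) + C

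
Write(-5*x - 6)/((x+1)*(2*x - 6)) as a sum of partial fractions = 1/(8*(x + 1)) - 21/(8*(x - 3))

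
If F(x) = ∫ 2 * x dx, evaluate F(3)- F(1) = 8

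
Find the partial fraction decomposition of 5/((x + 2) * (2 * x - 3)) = 10/(7*(2*x - 3)) - 5/(7*(x + 2))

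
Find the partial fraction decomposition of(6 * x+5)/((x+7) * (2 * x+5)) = -20/(9*(2*x + 5)) + 37/(9*(x + 7))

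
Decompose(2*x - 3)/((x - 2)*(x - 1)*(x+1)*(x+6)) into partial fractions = 3/(56*(x + 6)) - 1/(6*(x + 1)) + 1/(14*(x - 1)) + 1/(24*(x - 2))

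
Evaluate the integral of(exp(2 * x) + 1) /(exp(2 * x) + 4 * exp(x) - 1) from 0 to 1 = -log(4) + log(-exp(-1) + E + 4)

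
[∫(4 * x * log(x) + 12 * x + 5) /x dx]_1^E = -3 + 12*E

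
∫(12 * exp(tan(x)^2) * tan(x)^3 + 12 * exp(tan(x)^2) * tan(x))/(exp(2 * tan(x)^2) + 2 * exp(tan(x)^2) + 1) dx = 2*(2*exp(tan(x)^2) - 1)/(exp(tan(x)^2) + 1) + C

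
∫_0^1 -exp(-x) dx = -1 + exp(-1)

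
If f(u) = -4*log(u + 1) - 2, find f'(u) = -4/(u + 1)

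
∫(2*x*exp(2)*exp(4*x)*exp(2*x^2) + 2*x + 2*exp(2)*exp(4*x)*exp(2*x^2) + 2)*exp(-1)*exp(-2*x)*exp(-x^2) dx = 2*sinh((x + 1)^2) + C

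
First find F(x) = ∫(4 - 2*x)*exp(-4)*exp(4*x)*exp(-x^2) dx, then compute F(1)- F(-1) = -exp(-9) + exp(-1)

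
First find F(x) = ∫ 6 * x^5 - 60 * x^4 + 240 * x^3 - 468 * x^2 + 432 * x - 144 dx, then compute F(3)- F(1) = 8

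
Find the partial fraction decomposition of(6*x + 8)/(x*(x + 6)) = 14/(3*(x + 6)) + 4/(3*x)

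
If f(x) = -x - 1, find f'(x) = -1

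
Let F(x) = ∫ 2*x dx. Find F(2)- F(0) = 4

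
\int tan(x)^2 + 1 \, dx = tan(x) + C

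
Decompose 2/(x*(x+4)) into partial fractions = -1/(2*(x + 4)) + 1/(2*x)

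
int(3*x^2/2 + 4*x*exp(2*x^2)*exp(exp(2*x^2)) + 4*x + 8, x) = x^3/2 + 2*x^2 + 8*x + exp(exp(2*x^2)) + C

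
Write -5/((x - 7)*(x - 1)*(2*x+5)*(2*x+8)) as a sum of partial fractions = -20/(399*(2*x + 5)) + 1/(66*(x + 4)) + 1/(84*(x - 1)) - 5/(2508*(x - 7))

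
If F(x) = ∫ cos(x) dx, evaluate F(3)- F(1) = -sin(1) + sin(3)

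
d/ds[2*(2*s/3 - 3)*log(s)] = (4*s*log(s) + 4*s - 18)/(3*s)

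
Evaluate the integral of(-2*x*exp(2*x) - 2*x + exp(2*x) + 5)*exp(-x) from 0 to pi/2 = (3 - pi)*(-exp(-pi/2) + exp(pi/2))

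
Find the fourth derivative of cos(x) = cos(x)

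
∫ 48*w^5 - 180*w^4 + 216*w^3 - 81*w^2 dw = 8*w^6 - 36*w^5 + 54*w^4 - 27*w^3 + C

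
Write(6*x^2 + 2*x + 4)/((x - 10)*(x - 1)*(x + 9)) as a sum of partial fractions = 236/(95*(x + 9)) - 2/(15*(x - 1)) + 208/(57*(x - 10))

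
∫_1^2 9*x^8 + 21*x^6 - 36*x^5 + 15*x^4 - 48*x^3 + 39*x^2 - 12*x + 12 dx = 512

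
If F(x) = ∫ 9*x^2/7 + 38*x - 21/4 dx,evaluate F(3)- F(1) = 2137/14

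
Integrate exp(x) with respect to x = exp(x) + C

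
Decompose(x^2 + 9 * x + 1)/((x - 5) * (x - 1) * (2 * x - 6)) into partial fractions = 11/(16*(x - 1)) - 37/(8*(x - 3)) + 71/(16*(x - 5))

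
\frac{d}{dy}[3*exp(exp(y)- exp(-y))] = (3*exp(exp(y) - exp(-y)) + 3*exp(2*y + exp(y) - exp(-y)))*exp(-y)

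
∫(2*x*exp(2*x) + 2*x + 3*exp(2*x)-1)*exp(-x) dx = 2*(2*x + 1)*sinh(x) + C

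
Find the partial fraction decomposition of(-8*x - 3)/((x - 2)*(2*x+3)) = -18/(7*(2*x + 3)) - 19/(7*(x - 2))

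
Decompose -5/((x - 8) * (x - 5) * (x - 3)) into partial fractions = -1/(2*(x - 3)) + 5/(6*(x - 5)) - 1/(3*(x - 8))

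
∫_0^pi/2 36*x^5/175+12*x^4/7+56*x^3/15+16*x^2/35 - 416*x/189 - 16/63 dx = -6*pi^2/7 - 3*pi^3/35 - 32/21 - 8*pi/21 + 2*(pi/3 + 3*pi^3/40 + 4 + 3*pi^2/4)^2/21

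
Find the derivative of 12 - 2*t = -2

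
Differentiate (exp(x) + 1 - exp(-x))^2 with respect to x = (2*exp(4*x) + 2*exp(3*x) + 2*exp(x) - 2)*exp(-2*x)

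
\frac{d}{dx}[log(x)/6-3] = 1/(6*x)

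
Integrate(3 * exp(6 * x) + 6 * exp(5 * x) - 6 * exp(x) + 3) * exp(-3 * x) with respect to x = ((exp(x) + 1)*exp(x) - 1)^3*exp(-3*x) + C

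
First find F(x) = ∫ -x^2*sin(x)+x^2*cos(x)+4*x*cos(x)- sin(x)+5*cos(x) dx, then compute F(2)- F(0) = 11*cos(2) - 3 + 11*sin(2)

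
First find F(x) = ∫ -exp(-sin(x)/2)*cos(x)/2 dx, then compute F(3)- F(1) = -exp(-sin(1)/2) + exp(-sin(3)/2)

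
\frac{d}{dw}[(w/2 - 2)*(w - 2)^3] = 2*w^3 - 15*w^2 + 36*w - 28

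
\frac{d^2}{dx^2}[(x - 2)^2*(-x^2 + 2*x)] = -12*x^2 + 36*x - 24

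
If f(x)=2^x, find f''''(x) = 2^x*log(2)^4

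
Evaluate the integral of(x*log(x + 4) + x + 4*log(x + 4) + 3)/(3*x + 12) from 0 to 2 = -log(4) + 5*log(6)/3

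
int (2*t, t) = t^2 + C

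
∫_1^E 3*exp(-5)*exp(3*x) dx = -exp(-2) + exp(-5 + 3*E)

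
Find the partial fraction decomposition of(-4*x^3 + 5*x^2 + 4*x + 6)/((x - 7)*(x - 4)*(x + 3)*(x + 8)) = -1171/(450*(x + 8)) + 21/(50*(x + 3)) + 11/(18*(x - 4)) - 1093/(450*(x - 7))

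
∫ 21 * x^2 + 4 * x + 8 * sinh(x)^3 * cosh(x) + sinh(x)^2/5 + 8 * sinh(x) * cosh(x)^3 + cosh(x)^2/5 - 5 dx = 7*x^3 + 2*x^2 - 5*x + sinh(2*x)/10 + cosh(4*x)/2 + C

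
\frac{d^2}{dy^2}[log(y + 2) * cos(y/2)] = -(y^2*log(y + 2)*cos(y/2) + 4*y*log(y + 2)*cos(y/2) + 4*y*sin(y/2) + 4*log(y + 2)*cos(y/2) + 8*sin(y/2) + 4*cos(y/2))/(4*y^2 + 16*y + 16)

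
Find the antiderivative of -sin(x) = cos(x) + C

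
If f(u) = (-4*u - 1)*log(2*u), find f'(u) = (-4*u*log(u) - 4*u - 4*u*log(2) - 1)/u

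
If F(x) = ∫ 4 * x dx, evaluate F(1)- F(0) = 2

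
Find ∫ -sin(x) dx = cos(x) + C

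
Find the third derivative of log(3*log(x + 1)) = (2*log(x + 1)^2 + 3*log(x + 1) + 2)/(x^3*log(x + 1)^3 + 3*x^2*log(x + 1)^3 + 3*x*log(x + 1)^3 + log(x + 1)^3)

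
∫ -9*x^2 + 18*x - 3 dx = -3*x^3 + 9*x^2 - 3*x + C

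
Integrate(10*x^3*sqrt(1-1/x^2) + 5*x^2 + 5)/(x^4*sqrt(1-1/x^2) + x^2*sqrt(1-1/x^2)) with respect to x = 5*log(x^2 + 1) + 5*asec(x) + C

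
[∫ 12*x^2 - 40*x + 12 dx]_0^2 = -24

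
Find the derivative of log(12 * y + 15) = 4/(4*y + 5)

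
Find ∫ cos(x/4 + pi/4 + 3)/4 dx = sin(x/4 + pi/4 + 3) + C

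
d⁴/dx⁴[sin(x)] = sin(x)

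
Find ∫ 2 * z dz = z^2 + C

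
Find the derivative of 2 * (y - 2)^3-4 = 6*y^2 - 24*y + 24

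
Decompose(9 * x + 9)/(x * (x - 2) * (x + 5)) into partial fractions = -36/(35*(x + 5)) + 27/(14*(x - 2)) - 9/(10*x)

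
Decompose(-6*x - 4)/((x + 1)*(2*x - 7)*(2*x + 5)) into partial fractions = 11/(18*(2*x + 5)) - 25/(54*(2*x - 7)) - 2/(27*(x + 1))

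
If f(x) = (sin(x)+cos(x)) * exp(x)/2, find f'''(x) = -2*exp(x)*sin(x)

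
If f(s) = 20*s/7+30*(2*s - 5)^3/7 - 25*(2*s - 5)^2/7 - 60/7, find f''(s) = 1440*s/7 - 3800/7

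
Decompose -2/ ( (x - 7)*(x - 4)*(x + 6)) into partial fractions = -1/(65*(x + 6)) + 1/(15*(x - 4)) - 2/(39*(x - 7))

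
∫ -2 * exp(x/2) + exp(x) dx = (exp(x/2) - 2)^2 + C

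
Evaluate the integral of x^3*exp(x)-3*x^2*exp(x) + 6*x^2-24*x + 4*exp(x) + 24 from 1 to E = 2 + E + (-2 + E)^3*(2 + exp(E))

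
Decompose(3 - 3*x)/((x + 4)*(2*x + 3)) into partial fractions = 3/(2*x + 3) - 3/(x + 4)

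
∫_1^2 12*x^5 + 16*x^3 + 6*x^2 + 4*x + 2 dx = 208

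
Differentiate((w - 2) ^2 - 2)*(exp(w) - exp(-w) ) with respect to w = (w^2*exp(2*w) + w^2 - 2*w*exp(2*w) - 6*w - 2*exp(2*w) + 6)*exp(-w)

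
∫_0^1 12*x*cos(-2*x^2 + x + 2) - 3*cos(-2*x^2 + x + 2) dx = -3*sin(1) + 3*sin(2)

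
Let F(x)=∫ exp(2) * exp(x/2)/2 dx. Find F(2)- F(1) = -exp(5/2) + exp(3)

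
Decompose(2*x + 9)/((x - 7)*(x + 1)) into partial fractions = -7/(8*(x + 1)) + 23/(8*(x - 7))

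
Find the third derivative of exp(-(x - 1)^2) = (-8*x^3 + 24*x^2 - 12*x - 4)*exp(-x^2 + 2*x - 1)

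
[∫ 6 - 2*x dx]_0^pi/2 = 9 - (-3 + pi/2)^2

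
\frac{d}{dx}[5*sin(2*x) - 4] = 10*cos(2*x)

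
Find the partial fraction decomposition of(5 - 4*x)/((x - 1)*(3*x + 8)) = -47/(11*(3*x + 8)) + 1/(11*(x - 1))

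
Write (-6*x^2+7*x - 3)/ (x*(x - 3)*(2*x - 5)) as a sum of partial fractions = 92/(5*(2*x - 5)) - 12/(x - 3) - 1/(5*x)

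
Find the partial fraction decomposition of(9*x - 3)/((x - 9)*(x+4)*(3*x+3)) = -1/(3*(x + 4)) + 2/(15*(x + 1)) + 1/(5*(x - 9))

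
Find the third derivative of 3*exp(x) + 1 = 3*exp(x)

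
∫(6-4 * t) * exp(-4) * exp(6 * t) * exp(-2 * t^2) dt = exp(-2*t^2 + 6*t - 4) + C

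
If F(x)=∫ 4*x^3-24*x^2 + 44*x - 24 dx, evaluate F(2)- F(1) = 1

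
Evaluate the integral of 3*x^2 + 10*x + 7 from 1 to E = -16 + (1 + E)^2*(E + 3)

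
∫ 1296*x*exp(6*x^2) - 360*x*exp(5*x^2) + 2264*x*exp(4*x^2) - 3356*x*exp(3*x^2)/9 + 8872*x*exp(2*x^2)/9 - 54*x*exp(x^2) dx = (2916*exp(5*x^2) - 972*exp(4*x^2) + 7641*exp(3*x^2) - 1678*exp(2*x^2) + 6654*exp(x^2) - 729)*exp(x^2)/27 + C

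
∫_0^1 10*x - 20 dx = -15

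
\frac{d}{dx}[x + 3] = 1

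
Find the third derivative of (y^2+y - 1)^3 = 120*y^3 + 180*y^2 - 30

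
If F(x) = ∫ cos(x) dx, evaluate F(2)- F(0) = sin(2)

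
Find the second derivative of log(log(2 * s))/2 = (-log(s) - 1 - log(2))/(2*s^2*log(s)^2 + 4*s^2*log(2)*log(s) + 2*s^2*log(2)^2)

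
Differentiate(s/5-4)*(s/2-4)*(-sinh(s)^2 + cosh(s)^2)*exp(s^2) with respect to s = (s^3 - 28*s^2 + 161*s - 14)*exp(s^2)/5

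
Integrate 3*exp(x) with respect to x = 3*exp(x) + C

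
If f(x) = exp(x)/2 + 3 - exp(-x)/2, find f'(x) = (exp(2*x) + 1)*exp(-x)/2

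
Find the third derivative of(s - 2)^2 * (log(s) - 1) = (2*s^2 + 4*s + 8)/s^3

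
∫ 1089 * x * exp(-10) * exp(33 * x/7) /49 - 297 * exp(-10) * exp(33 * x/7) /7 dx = (33*x - 70)*exp(33*x/7 - 10)/7 + C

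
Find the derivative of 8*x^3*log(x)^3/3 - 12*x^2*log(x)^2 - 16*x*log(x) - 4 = 8*x^2*log(x)^3 + 8*x^2*log(x)^2 - 24*x*log(x)^2 - 24*x*log(x) - 16*log(x) - 16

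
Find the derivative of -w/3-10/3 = -1/3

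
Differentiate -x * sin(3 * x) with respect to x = -3*x*cos(3*x) - sin(3*x)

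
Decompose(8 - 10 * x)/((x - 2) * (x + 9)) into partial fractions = -98/(11*(x + 9)) - 12/(11*(x - 2))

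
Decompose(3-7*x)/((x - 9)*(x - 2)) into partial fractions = 11/(7*(x - 2)) - 60/(7*(x - 9))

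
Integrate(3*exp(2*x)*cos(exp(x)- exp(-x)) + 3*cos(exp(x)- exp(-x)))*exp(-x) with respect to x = 3*sin(2*sinh(x)) + C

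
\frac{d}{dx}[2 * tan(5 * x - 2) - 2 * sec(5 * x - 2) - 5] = 10*tan(5*x - 2)^2 - 10*tan(5*x - 2)*sec(5*x - 2) + 10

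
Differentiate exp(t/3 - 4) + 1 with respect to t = exp(t/3 - 4)/3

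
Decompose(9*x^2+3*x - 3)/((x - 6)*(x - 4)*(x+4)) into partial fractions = 129/(80*(x + 4)) - 153/(16*(x - 4)) + 339/(20*(x - 6))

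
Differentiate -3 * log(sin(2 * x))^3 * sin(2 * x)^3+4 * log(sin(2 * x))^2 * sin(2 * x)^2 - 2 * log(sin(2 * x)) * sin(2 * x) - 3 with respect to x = -18*log(sin(2*x))^3*sin(2*x)^2*cos(2*x) - 18*log(sin(2*x))^2*sin(2*x)^2*cos(2*x) + 16*log(sin(2*x))^2*sin(2*x)*cos(2*x) + 16*log(sin(2*x))*sin(2*x)*cos(2*x) - 4*log(sin(2*x))*cos(2*x) - 4*cos(2*x)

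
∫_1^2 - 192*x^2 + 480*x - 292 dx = -20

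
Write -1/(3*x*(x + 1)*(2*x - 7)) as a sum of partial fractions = -4/(189*(2*x - 7)) - 1/(27*(x + 1)) + 1/(21*x)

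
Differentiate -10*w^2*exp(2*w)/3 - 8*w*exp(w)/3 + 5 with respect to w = -20*w^2*exp(2*w)/3 - 20*w*exp(2*w)/3 - 8*w*exp(w)/3 - 8*exp(w)/3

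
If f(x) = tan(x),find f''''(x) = 24*tan(x)^5 + 40*tan(x)^3 + 16*tan(x)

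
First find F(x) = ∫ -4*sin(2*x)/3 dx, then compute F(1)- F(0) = -2/3 + 2*cos(2)/3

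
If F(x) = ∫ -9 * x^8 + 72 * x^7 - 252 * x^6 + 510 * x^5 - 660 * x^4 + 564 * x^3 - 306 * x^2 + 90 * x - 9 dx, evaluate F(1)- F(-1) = -560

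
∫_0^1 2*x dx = 1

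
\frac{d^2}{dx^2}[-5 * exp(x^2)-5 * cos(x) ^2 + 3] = -20*x^2*exp(x^2) - 10*exp(x^2) + 10*cos(2*x)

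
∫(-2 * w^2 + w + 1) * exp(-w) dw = (2*w^2 + 3*w + 2)*exp(-w) + C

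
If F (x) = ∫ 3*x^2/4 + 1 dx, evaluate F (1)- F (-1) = 5/2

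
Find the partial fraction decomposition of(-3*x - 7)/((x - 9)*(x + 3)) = -1/(6*(x + 3)) - 17/(6*(x - 9))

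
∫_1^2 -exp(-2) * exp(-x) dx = -exp(-3) + exp(-4)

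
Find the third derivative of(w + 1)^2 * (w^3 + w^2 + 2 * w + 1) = 60*w^2 + 72*w + 30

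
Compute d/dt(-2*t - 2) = -2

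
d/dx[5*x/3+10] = 5/3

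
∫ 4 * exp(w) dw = 4*exp(w) + C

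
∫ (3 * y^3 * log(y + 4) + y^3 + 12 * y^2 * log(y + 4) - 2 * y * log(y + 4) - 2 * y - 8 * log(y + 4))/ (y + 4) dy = y*(y^2 - 2)*log(y + 4) + C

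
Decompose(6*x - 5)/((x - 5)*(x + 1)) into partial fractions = 11/(6*(x + 1)) + 25/(6*(x - 5))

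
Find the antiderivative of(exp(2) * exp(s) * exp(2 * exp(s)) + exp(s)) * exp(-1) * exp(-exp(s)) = 2*sinh(exp(s) + 1) + C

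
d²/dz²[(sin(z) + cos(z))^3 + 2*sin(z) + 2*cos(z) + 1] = sqrt(2)*(-7*sin(z + pi/4) + 9*cos(3*z + pi/4))/2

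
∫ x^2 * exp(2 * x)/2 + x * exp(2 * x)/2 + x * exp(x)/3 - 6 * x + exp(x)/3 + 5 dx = x*(3*x*exp(2*x) - 36*x + 4*exp(x) + 60)/12 + C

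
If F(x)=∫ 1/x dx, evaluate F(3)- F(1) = log(3)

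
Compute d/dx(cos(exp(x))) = -exp(x)*sin(exp(x))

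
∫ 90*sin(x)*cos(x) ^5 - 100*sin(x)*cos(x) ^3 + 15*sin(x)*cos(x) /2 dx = 5*(-3*sin(x)^4 + sin(x)^2 + 5/4)*cos(x)^2 + C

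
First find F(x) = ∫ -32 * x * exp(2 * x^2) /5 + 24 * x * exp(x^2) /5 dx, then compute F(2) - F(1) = -8*exp(8)/5 - 12*E/5 + 8*exp(2)/5 + 12*exp(4)/5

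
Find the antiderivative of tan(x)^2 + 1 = tan(x) + C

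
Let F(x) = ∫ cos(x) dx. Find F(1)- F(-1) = 2*sin(1)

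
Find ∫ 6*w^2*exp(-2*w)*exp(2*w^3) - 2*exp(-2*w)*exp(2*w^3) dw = exp(2*w*(w^2 - 1)) + C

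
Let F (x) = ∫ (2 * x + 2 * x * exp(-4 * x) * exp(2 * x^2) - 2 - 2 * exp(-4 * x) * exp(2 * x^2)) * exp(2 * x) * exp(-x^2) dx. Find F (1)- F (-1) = -exp(3) - E + exp(-3) + exp(-1)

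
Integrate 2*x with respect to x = x^2 + C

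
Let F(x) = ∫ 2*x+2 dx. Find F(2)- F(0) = 8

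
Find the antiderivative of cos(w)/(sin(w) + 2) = log(2*sin(w) + 4) + C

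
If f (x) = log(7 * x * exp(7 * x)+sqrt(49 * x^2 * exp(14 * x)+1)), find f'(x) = (343*x^2*exp(14*x) + 49*x*sqrt(49*x^2*exp(14*x) + 1)*exp(7*x) + 49*x*exp(14*x) + 7*sqrt(49*x^2*exp(14*x) + 1)*exp(7*x))/(49*x^2*exp(14*x) + 7*x*sqrt(49*x^2*exp(14*x) + 1)*exp(7*x) + 1)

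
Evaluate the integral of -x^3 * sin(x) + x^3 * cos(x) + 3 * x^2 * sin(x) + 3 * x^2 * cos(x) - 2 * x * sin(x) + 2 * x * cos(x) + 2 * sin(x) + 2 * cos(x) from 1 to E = (2*E + exp(3))*(cos(E) + sin(E)) - 3*sin(1) - 3*cos(1)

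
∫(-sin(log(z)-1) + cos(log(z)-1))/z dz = sqrt(2)*cos(-log(z) + pi/4 + 1) + C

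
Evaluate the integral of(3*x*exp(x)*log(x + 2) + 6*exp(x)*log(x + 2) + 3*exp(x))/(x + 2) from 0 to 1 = -3*log(2) + 3*E*log(3)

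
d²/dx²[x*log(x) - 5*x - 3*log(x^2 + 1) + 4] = (x^4 + 6*x^3 + 2*x^2 - 6*x + 1)/(x^5 + 2*x^3 + x)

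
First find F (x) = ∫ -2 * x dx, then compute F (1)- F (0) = -1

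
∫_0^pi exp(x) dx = -1 + exp(pi)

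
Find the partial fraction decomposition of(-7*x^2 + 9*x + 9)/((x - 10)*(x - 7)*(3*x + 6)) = -37/(324*(x + 2)) + 271/(81*(x - 7)) - 601/(108*(x - 10))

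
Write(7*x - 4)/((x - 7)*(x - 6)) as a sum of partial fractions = -38/(x - 6) + 45/(x - 7)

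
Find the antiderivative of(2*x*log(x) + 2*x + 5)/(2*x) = (2*x + 5)*log(x)/2 + C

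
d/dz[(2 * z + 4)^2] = 8*z + 16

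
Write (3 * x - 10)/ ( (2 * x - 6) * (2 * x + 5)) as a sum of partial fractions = 35/(22*(2*x + 5)) - 1/(22*(x - 3))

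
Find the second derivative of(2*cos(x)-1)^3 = -12*cos(x) + 24*cos(2*x) - 18*cos(3*x)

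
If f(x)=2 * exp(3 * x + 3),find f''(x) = 18*exp(3*x + 3)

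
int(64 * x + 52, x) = 32*x^2 + 52*x + C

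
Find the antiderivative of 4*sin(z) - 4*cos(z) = -4*sqrt(2)*sin(z + pi/4) + C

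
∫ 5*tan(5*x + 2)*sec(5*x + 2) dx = sec(5*x + 2) + C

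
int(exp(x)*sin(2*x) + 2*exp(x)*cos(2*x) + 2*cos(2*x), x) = (exp(x) + 1)*sin(2*x) + C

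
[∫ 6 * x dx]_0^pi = 3*pi^2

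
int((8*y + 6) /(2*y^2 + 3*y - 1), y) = 2*log(2*y^2 + 3*y - 1) + C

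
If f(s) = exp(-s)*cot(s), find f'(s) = (-cot(s)^2 - cot(s) - 1)*exp(-s)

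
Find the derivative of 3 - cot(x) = sin(x)^(-2)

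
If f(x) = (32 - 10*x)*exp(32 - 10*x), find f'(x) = (100*x - 330)*exp(32 - 10*x)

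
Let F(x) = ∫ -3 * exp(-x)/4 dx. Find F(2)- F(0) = -3/4 + 3*exp(-2)/4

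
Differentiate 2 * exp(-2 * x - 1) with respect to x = -4*exp(-2*x - 1)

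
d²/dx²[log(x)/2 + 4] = -1/(2*x^2)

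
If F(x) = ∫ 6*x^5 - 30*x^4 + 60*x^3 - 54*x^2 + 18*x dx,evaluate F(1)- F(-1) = -48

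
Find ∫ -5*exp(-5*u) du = exp(-5*u) + C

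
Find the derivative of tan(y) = cos(y)^(-2)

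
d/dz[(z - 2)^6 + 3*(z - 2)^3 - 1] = 6*z^5 - 60*z^4 + 240*z^3 - 471*z^2 + 444*z - 156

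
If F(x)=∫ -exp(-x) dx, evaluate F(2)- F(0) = -1 + exp(-2)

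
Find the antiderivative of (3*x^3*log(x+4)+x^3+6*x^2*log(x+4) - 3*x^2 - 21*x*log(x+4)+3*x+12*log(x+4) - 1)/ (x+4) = (x - 1)^3*log(x + 4) + C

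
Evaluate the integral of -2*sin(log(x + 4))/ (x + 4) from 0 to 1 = -2*cos(log(4)) + 2*cos(log(5))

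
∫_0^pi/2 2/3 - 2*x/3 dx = -pi^2/12 + pi/3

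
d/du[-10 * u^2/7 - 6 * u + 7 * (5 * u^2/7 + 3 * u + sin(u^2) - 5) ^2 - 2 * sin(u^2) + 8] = 20*u^3*cos(u^2) + 100*u^3/7 + 84*u^2*cos(u^2) + 90*u^2 + 20*u*sin(u^2) + 14*u*sin(2*u^2) - 144*u*cos(u^2) + 162*u/7 + 42*sin(u^2) - 216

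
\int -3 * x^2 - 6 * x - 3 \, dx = -x^3 - 3*x^2 - 3*x + C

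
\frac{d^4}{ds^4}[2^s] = 2^s*log(2)^4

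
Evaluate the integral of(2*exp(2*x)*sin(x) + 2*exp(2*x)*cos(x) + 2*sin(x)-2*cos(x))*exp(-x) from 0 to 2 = 2*(-exp(-2) + exp(2))*sin(2)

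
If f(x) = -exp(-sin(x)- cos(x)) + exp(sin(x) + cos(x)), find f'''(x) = 2*(-3*exp(2*sin(x) + 2*cos(x))*sin(x + pi/4) - sqrt(2)*exp(2*sin(x))*exp(2*cos(x))*sin(x)*cos(x) - sqrt(2)*sin(x)*cos(x) + 3*sin(x + pi/4))*exp(-sqrt(2)*sin(x + pi/4))*cos(x + pi/4)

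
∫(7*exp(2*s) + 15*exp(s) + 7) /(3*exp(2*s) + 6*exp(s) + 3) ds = ((7*s - 17)*(exp(s) + 1) + exp(s))/(3*(exp(s) + 1)) + C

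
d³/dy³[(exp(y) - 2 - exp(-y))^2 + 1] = (8*exp(4*y) - 4*exp(3*y) - 4*exp(y) - 8)*exp(-2*y)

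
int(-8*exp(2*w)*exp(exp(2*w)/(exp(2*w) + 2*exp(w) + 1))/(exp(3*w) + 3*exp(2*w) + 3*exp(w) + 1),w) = -4*exp(exp(2*w)/(exp(w) + 1)^2) + C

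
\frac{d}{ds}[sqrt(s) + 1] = 1/(2*sqrt(s))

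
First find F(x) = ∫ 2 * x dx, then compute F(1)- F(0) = 1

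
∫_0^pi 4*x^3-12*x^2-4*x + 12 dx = -9 + (-pi^2 + 3 + 2*pi)^2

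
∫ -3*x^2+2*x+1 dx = -x^3 + x^2 + x + C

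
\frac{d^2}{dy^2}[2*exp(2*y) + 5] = 8*exp(2*y)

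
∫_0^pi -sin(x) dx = -2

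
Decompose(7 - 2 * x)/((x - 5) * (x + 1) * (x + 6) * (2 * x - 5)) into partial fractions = -16/(595*(2*x - 5)) - 19/(935*(x + 6)) + 3/(70*(x + 1)) - 1/(110*(x - 5))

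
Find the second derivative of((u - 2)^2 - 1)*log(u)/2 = (2*u^2*log(u) + 3*u^2 - 4*u - 3)/(2*u^2)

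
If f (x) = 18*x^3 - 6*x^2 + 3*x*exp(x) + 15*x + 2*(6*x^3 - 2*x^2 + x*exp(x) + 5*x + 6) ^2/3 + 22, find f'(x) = 144*x^5 + 8*x^4*exp(x) - 80*x^4 + 88*x^3*exp(x)/3 + 512*x^3/3 + 4*x^2*exp(2*x)/3 - 4*x^2*exp(x)/3 + 158*x^2 + 4*x*exp(2*x)/3 + 73*x*exp(x)/3 - 32*x/3 + 11*exp(x) + 55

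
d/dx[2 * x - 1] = 2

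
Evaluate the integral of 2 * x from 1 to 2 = 3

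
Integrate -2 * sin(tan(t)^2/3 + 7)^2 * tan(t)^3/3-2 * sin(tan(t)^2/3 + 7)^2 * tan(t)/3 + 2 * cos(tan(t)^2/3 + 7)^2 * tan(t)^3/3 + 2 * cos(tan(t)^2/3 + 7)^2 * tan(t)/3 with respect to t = sin(2*tan(t)^2/3 + 14)/2 + C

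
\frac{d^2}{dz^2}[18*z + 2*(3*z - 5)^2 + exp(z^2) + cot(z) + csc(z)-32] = 4*z^2*exp(z^2) + 2*exp(z^2) + 36 - 1/sin(z) + 2*cos(z)/sin(z)^3 + 2/sin(z)^3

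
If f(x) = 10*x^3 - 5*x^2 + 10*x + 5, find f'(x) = 30*x^2 - 10*x + 10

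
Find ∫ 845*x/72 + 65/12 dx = 845*x^2/144 + 65*x/12 + C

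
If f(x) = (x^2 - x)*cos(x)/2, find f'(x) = -x^2*sin(x)/2 + x*sin(x)/2 + x*cos(x) - cos(x)/2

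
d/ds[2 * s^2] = 4*s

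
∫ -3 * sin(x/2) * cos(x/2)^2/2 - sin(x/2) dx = (cos(x) + 5)*cos(x/2)/2 + C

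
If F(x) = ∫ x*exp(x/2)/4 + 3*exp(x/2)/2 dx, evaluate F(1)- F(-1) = -3*exp(-1/2)/2 + 5*exp(1/2)/2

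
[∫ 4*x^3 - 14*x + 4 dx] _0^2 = -4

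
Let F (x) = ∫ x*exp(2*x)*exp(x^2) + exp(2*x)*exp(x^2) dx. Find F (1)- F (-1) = -exp(-1)/2 + exp(3)/2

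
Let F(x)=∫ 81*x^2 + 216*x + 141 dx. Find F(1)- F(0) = 276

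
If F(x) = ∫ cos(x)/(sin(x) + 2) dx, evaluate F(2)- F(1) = -log(sin(1) + 2) + log(sin(2) + 2)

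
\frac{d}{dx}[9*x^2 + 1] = 18*x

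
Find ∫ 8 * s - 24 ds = 4*s^2 - 24*s + C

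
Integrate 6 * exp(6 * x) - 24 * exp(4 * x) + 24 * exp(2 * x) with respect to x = (exp(2*x) - 2)^3 + C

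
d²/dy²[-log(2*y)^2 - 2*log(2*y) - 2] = (2*log(y) + 2*log(2))/y^2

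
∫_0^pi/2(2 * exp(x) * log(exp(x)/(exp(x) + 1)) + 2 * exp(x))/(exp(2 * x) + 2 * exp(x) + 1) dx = 2*(-log(1 + exp(pi/2)) + pi/2)*exp(pi/2)/(1 + exp(pi/2)) + log(2)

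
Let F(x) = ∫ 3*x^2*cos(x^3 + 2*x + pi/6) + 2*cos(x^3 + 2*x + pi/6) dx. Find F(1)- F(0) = -1/2 + sin(pi/6 + 3)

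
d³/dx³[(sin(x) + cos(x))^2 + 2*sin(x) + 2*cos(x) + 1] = -8*cos(2*x) - 2*sqrt(2)*cos(x + pi/4)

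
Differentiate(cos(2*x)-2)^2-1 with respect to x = 8*sin(2*x) - 2*sin(4*x)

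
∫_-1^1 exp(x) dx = E - exp(-1)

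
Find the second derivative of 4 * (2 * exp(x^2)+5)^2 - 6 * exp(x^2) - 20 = 256*x^2*exp(2*x^2) + 296*x^2*exp(x^2) + 64*exp(2*x^2) + 148*exp(x^2)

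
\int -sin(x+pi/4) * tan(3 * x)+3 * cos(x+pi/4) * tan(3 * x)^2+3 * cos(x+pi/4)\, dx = cos(x + pi/4)*tan(3*x) + C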